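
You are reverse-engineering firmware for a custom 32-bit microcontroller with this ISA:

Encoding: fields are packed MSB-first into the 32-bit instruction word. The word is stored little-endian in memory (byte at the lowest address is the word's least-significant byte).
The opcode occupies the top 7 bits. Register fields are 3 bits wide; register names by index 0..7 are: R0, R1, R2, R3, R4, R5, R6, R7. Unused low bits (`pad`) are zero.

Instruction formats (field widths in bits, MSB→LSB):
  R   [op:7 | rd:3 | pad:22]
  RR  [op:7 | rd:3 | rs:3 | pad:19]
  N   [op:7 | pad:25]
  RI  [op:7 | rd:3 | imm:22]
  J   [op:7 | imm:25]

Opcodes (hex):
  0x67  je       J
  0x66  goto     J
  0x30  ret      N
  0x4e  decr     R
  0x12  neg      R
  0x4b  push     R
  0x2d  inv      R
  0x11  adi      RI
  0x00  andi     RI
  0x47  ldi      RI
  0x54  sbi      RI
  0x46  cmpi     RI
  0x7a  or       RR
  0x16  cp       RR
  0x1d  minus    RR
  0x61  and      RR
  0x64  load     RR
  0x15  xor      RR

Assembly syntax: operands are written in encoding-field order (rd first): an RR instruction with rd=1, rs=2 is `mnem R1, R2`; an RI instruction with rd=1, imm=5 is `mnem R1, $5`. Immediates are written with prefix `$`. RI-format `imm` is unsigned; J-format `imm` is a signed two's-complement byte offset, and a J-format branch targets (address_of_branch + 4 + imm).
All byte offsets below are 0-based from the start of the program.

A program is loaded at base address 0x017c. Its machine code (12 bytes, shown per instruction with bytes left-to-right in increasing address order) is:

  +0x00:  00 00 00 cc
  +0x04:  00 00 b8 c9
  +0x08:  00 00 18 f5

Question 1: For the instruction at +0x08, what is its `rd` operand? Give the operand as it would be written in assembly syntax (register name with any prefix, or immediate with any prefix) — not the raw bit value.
+0x08: 00 00 18 f5 ⇒ word 0xf5180000 (little)
  op=0xf5180000>>25=0x7a ⇒ or (RR)
  rd@[24:22]=0x4 ⇒ R4
  rs@[21:19]=0x3 ⇒ R3

R4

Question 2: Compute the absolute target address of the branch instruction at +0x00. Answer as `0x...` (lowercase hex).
off 0x00: read 00 00 00 cc as little → 0xcc000000
  opcode bits[31:25]=0x66: goto/J
  imm: (w>>0)&0x1ffffff=0x0 → $0
  target = base 0x017c + off 0x00 + 4 + imm 0 = 0x0180

0x0180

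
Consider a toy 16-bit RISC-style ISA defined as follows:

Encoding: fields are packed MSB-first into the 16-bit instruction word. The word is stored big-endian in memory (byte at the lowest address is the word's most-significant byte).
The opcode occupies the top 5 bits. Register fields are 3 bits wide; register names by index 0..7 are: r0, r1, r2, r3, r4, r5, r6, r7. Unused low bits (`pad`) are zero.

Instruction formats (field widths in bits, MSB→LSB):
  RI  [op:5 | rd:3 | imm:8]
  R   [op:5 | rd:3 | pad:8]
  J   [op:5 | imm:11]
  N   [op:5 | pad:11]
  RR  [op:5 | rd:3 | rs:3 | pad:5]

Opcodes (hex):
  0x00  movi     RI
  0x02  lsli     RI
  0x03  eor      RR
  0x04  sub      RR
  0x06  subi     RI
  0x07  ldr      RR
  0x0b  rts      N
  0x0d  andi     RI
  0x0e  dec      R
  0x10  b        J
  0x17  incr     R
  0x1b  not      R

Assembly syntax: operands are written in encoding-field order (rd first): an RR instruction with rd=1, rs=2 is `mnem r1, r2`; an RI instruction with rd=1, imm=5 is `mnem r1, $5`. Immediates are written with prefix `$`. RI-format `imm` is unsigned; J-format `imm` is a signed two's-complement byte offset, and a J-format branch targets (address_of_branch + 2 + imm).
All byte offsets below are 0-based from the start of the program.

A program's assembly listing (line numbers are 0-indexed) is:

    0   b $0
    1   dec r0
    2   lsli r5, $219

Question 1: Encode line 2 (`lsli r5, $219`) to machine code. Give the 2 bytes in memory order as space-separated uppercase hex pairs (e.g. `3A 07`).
line 2 (lsli): pack op=0x2:5|rd=5:3|imm=219:8 = 0x15db; big→ 15 db

15 DB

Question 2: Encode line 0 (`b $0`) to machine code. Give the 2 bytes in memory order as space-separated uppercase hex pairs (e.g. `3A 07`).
80 00

line 0 (b): pack op=0x10:5|imm=0:11 = 0x8000; big→ 80 00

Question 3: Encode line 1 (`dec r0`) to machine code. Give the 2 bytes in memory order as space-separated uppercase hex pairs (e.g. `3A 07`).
70 00

line 1 (dec): pack op=0xe:5|rd=0:3|pad=0:8 = 0x7000; big→ 70 00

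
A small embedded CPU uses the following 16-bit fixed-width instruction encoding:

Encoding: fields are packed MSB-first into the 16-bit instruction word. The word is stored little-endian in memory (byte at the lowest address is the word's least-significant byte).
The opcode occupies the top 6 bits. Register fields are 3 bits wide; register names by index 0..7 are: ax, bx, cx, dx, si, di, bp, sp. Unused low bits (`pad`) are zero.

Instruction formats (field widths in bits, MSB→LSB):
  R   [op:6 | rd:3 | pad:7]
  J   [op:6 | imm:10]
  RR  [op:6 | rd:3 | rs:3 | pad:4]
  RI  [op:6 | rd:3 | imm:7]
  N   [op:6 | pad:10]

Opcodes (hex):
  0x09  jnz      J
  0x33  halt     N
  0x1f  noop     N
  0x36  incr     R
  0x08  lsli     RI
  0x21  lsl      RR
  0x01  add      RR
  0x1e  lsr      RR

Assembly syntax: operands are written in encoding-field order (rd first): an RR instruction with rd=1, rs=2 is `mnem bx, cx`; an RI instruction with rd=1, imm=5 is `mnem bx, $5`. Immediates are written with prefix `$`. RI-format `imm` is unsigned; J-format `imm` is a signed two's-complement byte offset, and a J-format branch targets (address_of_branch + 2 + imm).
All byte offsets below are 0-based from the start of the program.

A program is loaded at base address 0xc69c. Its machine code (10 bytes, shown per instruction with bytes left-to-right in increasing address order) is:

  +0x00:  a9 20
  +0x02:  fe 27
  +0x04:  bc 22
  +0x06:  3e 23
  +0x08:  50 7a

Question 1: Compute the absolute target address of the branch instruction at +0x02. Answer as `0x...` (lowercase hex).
0xc69e

@+02  little-endian(fe 27) = 0x27fe
  op=0x27fe>>10=0x9 ⇒ jnz (J)
  imm@[9:0]=0x3fe (s10→-2) ⇒ $-2
  target = base 0xc69c + off 0x02 + 2 + imm -2 = 0xc69e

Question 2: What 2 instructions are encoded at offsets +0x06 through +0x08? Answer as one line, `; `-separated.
off 0x06: read 3e 23 as little → 0x233e
  op=0x233e>>10=0x8 ⇒ lsli (RI)
  rd: (w>>7)&0x7=0x6 → bp
  imm: (w>>0)&0x7f=0x3e → $62
off 0x08: read 50 7a as little → 0x7a50
  op=0x7a50>>10=0x1e ⇒ lsr (RR)
  rd: (w>>7)&0x7=0x4 → si
  rs: (w>>4)&0x7=0x5 → di

lsli bp, $62; lsr si, di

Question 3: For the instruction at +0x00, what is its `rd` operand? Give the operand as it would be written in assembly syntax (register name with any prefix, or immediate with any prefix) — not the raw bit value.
off 0x00: read a9 20 as little → 0x20a9
  opcode bits[15:10]=0x8: lsli/RI
  rd: (w>>7)&0x7=0x1 → bx
  imm: (w>>0)&0x7f=0x29 → $41

bx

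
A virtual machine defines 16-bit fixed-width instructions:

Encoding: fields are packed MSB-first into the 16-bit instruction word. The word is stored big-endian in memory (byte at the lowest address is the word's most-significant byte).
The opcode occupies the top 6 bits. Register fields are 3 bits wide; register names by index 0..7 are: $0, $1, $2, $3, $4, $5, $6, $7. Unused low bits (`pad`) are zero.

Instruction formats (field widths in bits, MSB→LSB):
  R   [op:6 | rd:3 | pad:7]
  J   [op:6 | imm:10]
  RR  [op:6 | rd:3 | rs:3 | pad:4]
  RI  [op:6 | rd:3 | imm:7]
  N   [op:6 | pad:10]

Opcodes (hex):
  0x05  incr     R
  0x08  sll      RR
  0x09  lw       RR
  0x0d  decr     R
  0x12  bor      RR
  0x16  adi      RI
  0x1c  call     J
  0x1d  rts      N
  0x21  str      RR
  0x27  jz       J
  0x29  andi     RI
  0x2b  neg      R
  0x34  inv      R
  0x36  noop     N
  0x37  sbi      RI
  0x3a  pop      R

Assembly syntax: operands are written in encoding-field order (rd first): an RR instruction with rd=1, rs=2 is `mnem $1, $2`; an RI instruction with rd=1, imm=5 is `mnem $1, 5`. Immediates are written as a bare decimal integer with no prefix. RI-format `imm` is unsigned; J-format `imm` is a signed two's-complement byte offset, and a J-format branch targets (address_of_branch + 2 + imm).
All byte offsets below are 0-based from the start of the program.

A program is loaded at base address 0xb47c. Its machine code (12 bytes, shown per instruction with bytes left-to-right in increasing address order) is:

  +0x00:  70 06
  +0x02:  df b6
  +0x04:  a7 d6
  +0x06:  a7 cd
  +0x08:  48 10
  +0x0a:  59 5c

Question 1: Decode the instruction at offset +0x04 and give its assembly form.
andi $7, 86

[04] a7 d6 → 0xa7d6
  top 6b → 0x29 → andi [RI]
  rd: (w>>7)&0x7=0x7 → $7
  imm: (w>>0)&0x7f=0x56 → 86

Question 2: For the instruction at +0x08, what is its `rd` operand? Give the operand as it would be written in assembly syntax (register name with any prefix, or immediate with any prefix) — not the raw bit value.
$0

[08] 48 10 → 0x4810
  top 6b → 0x12 → bor [RR]
  [9:7] rd=0 = $0
  [6:4] rs=1 = $1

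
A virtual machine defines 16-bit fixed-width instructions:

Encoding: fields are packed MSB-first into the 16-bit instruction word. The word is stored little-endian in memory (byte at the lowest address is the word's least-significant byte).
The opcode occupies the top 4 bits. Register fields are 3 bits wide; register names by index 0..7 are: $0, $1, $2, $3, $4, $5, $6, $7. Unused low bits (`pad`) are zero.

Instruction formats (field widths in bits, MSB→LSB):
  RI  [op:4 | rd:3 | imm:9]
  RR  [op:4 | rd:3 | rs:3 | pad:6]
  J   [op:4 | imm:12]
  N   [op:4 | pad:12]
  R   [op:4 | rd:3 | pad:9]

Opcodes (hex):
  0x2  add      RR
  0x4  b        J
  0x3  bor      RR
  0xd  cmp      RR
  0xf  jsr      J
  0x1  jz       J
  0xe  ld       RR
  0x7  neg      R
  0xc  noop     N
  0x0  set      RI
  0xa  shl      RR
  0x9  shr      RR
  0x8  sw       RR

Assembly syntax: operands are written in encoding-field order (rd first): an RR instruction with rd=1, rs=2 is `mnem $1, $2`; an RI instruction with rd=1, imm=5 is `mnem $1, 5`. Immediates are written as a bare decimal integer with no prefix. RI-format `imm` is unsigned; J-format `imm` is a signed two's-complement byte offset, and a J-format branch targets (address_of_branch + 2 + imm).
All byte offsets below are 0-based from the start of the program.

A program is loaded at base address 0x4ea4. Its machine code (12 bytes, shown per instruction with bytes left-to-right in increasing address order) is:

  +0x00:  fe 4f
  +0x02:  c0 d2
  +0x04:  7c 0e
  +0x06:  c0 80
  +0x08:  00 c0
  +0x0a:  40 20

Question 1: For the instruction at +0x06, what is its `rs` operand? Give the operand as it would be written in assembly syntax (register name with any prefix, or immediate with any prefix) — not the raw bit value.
$3

off 0x06: read c0 80 as little → 0x80c0
  top 4b → 0x8 → sw [RR]
  rd@[11:9]=0x0 ⇒ $0
  rs@[8:6]=0x3 ⇒ $3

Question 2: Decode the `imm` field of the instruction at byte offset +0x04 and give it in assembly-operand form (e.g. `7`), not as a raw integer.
124

off 0x04: read 7c 0e as little → 0x0e7c
  op=0x0e7c>>12=0x0 ⇒ set (RI)
  rd: (w>>9)&0x7=0x7 → $7
  imm: (w>>0)&0x1ff=0x7c → 124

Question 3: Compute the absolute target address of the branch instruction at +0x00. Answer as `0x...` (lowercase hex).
[00] fe 4f → 0x4ffe
  opcode bits[15:12]=0x4: b/J
  imm: (w>>0)&0xfff=0xffe (s12→-2) → -2
  target = base 0x4ea4 + off 0x00 + 2 + imm -2 = 0x4ea4

0x4ea4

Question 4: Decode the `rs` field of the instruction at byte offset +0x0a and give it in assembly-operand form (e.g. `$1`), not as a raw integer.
[0a] 40 20 → 0x2040
  opcode bits[15:12]=0x2: add/RR
  rd: (w>>9)&0x7=0x0 → $0
  rs: (w>>6)&0x7=0x1 → $1

$1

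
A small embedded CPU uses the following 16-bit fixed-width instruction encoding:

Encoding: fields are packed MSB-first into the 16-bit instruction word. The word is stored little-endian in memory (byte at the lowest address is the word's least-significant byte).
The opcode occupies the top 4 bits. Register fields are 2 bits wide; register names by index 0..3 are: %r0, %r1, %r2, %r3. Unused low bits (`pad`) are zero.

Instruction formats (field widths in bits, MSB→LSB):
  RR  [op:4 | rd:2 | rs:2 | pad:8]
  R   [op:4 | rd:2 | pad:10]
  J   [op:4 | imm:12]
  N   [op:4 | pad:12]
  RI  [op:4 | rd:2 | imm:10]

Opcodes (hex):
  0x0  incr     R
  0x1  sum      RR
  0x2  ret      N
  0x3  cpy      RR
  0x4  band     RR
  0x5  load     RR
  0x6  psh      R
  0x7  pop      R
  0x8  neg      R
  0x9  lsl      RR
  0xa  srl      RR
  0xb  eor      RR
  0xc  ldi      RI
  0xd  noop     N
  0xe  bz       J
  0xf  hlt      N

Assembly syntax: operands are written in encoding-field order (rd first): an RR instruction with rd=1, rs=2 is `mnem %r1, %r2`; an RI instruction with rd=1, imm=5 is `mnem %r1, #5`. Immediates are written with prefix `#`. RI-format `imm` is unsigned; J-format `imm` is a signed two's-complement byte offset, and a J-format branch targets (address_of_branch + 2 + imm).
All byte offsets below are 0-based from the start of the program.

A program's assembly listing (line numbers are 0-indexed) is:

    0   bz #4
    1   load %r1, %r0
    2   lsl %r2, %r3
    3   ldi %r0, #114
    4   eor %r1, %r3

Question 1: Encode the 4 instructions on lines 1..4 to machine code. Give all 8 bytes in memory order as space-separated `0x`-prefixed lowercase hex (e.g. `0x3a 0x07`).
1. load fields op=0x5:4|rd=1:2|rs=0:2|pad=0:8 → word 5400h → 00 54
2. lsl fields op=0x9:4|rd=2:2|rs=3:2|pad=0:8 → word 9b00h → 00 9b
3. ldi fields op=0xc:4|rd=0:2|imm=114:10 → word c072h → 72 c0
4. eor fields op=0xb:4|rd=1:2|rs=3:2|pad=0:8 → word b700h → 00 b7

0x00 0x54 0x00 0x9b 0x72 0xc0 0x00 0xb7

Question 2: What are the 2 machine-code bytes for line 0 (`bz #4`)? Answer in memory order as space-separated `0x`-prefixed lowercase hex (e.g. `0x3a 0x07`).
0. bz fields op=0xe:4|imm=4:12 → word e004h → 04 e0

0x04 0xe0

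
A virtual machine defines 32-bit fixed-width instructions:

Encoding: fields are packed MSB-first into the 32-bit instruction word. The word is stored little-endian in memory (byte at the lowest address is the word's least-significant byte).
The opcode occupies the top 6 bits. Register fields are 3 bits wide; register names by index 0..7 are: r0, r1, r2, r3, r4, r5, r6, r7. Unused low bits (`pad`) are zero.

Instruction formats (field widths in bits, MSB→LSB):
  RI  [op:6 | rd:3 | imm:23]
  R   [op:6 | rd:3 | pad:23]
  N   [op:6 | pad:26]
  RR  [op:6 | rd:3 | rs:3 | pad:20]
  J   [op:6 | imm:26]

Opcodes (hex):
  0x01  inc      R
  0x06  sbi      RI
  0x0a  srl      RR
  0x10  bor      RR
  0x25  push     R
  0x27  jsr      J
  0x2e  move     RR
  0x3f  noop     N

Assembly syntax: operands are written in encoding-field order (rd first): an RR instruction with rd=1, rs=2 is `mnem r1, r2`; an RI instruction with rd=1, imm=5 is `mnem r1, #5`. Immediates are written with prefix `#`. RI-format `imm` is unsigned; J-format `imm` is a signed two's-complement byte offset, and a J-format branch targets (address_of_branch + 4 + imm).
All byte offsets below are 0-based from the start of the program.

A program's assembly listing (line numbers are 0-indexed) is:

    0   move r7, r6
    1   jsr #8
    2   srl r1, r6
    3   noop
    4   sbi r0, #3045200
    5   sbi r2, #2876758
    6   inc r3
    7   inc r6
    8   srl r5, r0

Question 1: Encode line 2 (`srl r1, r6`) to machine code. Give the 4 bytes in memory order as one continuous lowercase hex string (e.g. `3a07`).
0000e028

L2: srl op=0xa:6|rd=1:3|rs=6:3|pad=0:20 ⇒ 0x28e00000 ⇒ little 00 00 e0 28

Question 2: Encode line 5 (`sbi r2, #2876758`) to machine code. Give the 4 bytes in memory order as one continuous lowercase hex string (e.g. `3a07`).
56e52b19

L5: sbi op=0x6:6|rd=2:3|imm=2876758:23 ⇒ 0x192be556 ⇒ little 56 e5 2b 19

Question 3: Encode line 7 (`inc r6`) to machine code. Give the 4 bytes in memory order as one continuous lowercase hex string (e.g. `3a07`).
7. inc fields op=0x1:6|rd=6:3|pad=0:23 → word 07000000h → 00 00 00 07

00000007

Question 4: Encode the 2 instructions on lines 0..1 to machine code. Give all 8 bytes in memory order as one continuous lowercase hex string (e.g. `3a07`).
line 0 (move): pack op=0x2e:6|rd=7:3|rs=6:3|pad=0:20 = 0xbbe00000; little→ 00 00 e0 bb
line 1 (jsr): pack op=0x27:6|imm=8:26 = 0x9c000008; little→ 08 00 00 9c

0000e0bb0800009c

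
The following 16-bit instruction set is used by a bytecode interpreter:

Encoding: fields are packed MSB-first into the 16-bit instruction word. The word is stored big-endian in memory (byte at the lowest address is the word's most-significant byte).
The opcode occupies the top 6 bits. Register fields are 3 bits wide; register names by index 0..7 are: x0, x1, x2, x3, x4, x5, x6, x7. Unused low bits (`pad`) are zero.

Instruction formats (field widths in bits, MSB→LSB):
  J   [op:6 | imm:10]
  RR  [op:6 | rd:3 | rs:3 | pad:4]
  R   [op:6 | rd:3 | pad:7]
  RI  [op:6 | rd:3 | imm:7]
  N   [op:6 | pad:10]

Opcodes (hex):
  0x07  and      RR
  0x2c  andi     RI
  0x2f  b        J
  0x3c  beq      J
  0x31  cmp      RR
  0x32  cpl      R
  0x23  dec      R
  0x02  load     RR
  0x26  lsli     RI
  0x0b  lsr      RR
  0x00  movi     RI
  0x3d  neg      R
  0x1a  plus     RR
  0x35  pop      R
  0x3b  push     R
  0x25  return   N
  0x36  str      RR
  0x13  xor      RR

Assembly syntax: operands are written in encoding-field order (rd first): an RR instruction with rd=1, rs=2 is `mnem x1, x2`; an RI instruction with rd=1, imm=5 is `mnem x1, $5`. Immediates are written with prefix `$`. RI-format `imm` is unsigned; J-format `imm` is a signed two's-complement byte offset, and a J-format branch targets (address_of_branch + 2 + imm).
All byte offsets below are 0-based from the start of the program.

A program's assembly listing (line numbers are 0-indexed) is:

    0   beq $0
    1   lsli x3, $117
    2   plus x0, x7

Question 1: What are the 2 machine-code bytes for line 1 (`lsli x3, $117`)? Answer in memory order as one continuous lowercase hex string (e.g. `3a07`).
1. lsli fields op=0x26:6|rd=3:3|imm=117:7 → word 99f5h → 99 f5

99f5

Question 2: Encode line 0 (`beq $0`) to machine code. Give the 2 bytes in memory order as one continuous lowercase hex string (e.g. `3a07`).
f000

0. beq fields op=0x3c:6|imm=0:10 → word f000h → f0 00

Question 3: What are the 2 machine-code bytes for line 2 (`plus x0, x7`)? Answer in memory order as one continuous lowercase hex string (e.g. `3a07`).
2. plus fields op=0x1a:6|rd=0:3|rs=7:3|pad=0:4 → word 6870h → 68 70

6870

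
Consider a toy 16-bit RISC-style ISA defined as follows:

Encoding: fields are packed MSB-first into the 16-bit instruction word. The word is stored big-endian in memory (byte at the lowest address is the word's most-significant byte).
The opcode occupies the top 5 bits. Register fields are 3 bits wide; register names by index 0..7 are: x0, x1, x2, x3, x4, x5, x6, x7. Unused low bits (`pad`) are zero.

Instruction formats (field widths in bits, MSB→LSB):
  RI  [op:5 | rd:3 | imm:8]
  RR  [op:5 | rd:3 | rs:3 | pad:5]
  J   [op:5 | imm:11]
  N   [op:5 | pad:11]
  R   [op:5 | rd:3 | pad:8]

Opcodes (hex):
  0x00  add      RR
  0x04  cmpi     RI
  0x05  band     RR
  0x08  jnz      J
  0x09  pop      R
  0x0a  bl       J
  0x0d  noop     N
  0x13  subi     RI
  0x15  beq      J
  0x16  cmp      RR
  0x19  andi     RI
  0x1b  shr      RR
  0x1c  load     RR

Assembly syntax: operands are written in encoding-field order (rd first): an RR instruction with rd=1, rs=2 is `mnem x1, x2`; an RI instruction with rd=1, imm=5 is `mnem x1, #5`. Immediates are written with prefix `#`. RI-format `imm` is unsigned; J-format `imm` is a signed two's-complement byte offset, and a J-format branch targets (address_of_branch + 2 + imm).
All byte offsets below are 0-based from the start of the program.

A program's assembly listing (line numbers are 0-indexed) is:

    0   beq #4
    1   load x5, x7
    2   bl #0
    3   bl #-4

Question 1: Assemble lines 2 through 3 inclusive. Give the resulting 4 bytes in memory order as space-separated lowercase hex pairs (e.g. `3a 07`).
2. bl fields op=0xa:5|imm=0:11 → word 5000h → 50 00
3. bl fields op=0xa:5|imm=-4:11 → word 57fch → 57 fc

50 00 57 fc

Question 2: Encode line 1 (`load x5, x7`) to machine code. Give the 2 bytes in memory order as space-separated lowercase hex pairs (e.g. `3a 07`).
1. load fields op=0x1c:5|rd=5:3|rs=7:3|pad=0:5 → word e5e0h → e5 e0

e5 e0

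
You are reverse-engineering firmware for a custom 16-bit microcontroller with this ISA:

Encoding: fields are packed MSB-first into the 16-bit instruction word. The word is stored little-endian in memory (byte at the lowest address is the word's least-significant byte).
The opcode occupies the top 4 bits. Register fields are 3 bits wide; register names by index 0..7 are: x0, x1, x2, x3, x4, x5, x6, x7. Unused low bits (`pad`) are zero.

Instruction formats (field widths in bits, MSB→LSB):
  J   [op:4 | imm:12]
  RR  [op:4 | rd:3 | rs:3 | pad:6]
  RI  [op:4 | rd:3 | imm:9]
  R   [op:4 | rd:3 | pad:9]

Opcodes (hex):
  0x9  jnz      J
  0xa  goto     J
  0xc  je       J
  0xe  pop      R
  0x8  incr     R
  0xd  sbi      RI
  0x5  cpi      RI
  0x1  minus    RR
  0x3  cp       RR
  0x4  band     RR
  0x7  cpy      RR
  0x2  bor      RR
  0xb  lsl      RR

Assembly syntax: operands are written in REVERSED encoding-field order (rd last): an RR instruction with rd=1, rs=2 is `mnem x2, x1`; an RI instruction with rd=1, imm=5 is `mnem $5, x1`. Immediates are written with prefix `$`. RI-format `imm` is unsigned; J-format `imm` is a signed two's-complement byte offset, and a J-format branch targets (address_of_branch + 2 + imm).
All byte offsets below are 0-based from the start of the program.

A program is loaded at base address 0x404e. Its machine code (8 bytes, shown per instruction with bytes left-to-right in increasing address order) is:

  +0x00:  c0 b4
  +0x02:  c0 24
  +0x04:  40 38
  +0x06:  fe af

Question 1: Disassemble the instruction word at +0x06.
goto $-2

@+06  little-endian(fe af) = 0xaffe
  op=0xaffe>>12=0xa ⇒ goto (J)
  [11:0] imm=4094 (s12→-2) = $-2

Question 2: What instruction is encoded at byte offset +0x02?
bor x3, x2

+0x02: c0 24 ⇒ word 0x24c0 (little)
  opcode bits[15:12]=0x2: bor/RR
  rd: (w>>9)&0x7=0x2 → x2
  rs: (w>>6)&0x7=0x3 → x3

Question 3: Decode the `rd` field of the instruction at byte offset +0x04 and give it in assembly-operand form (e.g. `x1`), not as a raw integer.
+0x04: 40 38 ⇒ word 0x3840 (little)
  op=0x3840>>12=0x3 ⇒ cp (RR)
  [11:9] rd=4 = x4
  [8:6] rs=1 = x1

x4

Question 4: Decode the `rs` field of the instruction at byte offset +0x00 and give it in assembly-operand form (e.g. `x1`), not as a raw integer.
x3

@+00  little-endian(c0 b4) = 0xb4c0
  opcode bits[15:12]=0xb: lsl/RR
  [11:9] rd=2 = x2
  [8:6] rs=3 = x3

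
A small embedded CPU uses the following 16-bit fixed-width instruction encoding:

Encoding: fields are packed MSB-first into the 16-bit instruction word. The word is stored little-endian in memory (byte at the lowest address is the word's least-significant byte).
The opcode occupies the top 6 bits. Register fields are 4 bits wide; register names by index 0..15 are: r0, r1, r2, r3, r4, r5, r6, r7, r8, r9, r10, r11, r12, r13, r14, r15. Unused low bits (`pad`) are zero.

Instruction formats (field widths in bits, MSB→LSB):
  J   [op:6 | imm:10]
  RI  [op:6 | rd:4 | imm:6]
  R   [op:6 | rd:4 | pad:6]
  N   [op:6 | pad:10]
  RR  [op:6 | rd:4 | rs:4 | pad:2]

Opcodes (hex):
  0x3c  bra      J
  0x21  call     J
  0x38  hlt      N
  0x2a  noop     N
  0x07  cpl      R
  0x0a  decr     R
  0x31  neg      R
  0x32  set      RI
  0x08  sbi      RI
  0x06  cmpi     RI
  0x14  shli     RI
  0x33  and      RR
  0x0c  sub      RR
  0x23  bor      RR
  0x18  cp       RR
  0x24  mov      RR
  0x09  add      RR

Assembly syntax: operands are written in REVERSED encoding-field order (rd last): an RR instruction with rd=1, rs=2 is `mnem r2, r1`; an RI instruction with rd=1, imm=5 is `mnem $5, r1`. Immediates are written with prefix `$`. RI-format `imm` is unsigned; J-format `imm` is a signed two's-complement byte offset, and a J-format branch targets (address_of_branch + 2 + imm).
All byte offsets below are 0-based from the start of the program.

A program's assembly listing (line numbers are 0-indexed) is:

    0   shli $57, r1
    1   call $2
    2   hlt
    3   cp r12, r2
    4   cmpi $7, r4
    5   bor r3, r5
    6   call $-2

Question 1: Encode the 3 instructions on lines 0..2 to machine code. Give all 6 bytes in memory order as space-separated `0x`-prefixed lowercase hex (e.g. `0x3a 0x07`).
0x79 0x50 0x02 0x84 0x00 0xe0

0. shli fields op=0x14:6|rd=1:4|imm=57:6 → word 5079h → 79 50
1. call fields op=0x21:6|imm=2:10 → word 8402h → 02 84
2. hlt fields op=0x38:6|pad=0:10 → word e000h → 00 e0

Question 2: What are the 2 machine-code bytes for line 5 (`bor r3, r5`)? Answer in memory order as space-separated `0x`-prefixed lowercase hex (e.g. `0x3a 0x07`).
0x4c 0x8d

L5: bor op=0x23:6|rd=5:4|rs=3:4|pad=0:2 ⇒ 0x8d4c ⇒ little 4c 8d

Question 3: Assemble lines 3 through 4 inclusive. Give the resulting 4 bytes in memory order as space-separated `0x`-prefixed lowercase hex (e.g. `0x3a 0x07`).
L3: cp op=0x18:6|rd=2:4|rs=12:4|pad=0:2 ⇒ 0x60b0 ⇒ little b0 60
L4: cmpi op=0x6:6|rd=4:4|imm=7:6 ⇒ 0x1907 ⇒ little 07 19

0xb0 0x60 0x07 0x19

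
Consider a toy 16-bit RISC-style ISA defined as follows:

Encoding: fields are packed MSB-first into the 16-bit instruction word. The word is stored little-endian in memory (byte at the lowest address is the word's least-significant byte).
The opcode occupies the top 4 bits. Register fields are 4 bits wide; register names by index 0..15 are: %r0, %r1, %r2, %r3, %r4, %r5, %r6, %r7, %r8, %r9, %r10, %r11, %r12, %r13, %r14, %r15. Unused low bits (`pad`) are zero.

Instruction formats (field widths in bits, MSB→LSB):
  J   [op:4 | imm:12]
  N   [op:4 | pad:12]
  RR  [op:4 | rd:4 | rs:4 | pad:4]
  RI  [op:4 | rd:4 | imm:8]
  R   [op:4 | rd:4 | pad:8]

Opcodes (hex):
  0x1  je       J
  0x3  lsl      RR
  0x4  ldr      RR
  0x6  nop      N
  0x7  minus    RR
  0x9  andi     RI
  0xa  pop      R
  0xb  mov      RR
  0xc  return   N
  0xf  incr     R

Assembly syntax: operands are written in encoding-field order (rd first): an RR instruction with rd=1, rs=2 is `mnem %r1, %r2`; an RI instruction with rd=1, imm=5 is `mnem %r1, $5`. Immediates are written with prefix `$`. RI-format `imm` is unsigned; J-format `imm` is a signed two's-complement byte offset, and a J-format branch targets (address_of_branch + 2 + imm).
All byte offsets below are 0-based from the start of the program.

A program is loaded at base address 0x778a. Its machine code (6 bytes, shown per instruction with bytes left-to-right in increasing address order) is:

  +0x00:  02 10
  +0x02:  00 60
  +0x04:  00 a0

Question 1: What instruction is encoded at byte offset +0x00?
je $2

off 0x00: read 02 10 as little → 0x1002
  top 4b → 0x1 → je [J]
  imm: (w>>0)&0xfff=0x2 → $2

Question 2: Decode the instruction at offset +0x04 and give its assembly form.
pop %r0

off 0x04: read 00 a0 as little → 0xa000
  opcode bits[15:12]=0xa: pop/R
  rd: (w>>8)&0xf=0x0 → %r0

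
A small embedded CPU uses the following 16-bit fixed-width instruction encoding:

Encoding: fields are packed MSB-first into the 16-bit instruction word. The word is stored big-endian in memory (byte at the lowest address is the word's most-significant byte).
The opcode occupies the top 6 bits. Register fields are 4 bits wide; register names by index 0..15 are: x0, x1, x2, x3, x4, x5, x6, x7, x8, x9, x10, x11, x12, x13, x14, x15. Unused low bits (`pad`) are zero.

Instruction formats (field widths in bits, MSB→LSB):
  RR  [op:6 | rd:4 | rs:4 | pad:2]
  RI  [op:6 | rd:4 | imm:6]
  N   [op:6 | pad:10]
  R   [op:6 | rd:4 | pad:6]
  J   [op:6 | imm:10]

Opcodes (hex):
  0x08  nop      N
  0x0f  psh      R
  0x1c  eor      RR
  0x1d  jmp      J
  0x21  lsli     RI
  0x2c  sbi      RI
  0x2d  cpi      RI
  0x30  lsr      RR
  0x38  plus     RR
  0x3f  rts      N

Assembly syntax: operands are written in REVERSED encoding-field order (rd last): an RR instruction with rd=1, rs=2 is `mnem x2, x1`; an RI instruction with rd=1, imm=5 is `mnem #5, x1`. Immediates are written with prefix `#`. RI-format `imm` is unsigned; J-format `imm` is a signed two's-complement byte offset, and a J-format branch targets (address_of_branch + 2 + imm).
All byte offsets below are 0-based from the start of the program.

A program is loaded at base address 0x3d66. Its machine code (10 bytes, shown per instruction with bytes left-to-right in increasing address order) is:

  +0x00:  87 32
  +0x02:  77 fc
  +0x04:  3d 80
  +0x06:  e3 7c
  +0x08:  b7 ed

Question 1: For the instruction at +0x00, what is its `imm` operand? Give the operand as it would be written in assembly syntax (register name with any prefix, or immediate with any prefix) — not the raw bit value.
+0x00: 87 32 ⇒ word 0x8732 (big)
  op=0x8732>>10=0x21 ⇒ lsli (RI)
  rd: (w>>6)&0xf=0xc → x12
  imm: (w>>0)&0x3f=0x32 → #50

#50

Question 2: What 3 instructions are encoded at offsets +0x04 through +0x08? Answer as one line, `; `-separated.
off 0x04: read 3d 80 as big → 0x3d80
  opcode bits[15:10]=0xf: psh/R
  [9:6] rd=6 = x6
off 0x06: read e3 7c as big → 0xe37c
  opcode bits[15:10]=0x38: plus/RR
  [9:6] rd=13 = x13
  [5:2] rs=15 = x15
off 0x08: read b7 ed as big → 0xb7ed
  opcode bits[15:10]=0x2d: cpi/RI
  [9:6] rd=15 = x15
  [5:0] imm=45 = #45

psh x6; plus x15, x13; cpi #45, x15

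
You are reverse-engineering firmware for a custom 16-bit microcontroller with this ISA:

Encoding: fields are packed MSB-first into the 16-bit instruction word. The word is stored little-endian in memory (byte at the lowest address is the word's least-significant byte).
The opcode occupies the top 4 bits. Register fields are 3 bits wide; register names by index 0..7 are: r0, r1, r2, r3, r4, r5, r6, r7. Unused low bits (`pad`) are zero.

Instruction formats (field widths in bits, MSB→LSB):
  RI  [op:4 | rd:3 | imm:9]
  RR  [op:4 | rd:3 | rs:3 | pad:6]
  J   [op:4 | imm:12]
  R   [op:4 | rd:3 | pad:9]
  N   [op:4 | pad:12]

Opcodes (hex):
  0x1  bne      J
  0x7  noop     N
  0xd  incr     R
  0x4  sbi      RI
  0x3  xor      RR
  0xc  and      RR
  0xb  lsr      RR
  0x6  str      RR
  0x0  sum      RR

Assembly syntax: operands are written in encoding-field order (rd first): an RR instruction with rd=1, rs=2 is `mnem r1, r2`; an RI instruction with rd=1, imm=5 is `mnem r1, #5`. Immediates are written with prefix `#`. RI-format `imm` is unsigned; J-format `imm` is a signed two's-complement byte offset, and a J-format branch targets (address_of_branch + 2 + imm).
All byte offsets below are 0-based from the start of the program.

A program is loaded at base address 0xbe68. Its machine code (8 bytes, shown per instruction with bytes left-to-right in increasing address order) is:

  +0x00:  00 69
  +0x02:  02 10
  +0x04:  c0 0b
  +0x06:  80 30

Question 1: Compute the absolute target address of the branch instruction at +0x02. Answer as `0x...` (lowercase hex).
off 0x02: read 02 10 as little → 0x1002
  op=0x1002>>12=0x1 ⇒ bne (J)
  imm@[11:0]=0x2 ⇒ #2
  target = base 0xbe68 + off 0x02 + 2 + imm 2 = 0xbe6e

0xbe6e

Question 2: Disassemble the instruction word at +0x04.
sum r5, r7

@+04  little-endian(c0 0b) = 0x0bc0
  top 4b → 0x0 → sum [RR]
  rd@[11:9]=0x5 ⇒ r5
  rs@[8:6]=0x7 ⇒ r7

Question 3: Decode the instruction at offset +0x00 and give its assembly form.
str r4, r4

+0x00: 00 69 ⇒ word 0x6900 (little)
  opcode bits[15:12]=0x6: str/RR
  rd@[11:9]=0x4 ⇒ r4
  rs@[8:6]=0x4 ⇒ r4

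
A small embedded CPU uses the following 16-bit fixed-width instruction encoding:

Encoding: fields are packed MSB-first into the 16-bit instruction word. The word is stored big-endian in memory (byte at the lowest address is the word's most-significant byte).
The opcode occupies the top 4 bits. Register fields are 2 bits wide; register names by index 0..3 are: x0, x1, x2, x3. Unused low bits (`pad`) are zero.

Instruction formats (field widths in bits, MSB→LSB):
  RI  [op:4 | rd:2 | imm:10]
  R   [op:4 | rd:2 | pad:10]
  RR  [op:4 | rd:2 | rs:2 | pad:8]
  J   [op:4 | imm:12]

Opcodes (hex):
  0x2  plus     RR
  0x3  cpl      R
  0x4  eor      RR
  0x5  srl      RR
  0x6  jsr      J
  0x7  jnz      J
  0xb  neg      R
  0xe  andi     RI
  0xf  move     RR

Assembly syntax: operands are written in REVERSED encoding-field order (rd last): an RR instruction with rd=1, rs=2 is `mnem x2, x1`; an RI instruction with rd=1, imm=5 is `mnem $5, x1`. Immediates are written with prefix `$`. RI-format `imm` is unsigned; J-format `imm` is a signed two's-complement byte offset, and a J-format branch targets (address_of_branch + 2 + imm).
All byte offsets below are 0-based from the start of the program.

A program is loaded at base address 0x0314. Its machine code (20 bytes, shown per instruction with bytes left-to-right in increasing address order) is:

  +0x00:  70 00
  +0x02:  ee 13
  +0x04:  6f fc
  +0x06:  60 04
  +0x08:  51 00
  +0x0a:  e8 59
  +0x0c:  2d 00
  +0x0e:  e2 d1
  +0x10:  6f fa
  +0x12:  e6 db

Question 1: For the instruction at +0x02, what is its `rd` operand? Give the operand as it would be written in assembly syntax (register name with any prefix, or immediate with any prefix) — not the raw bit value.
+0x02: ee 13 ⇒ word 0xee13 (big)
  opcode bits[15:12]=0xe: andi/RI
  rd@[11:10]=0x3 ⇒ x3
  imm@[9:0]=0x213 ⇒ $531

x3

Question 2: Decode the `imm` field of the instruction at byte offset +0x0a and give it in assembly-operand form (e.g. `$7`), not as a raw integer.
off 0x0a: read e8 59 as big → 0xe859
  top 4b → 0xe → andi [RI]
  [11:10] rd=2 = x2
  [9:0] imm=89 = $89

$89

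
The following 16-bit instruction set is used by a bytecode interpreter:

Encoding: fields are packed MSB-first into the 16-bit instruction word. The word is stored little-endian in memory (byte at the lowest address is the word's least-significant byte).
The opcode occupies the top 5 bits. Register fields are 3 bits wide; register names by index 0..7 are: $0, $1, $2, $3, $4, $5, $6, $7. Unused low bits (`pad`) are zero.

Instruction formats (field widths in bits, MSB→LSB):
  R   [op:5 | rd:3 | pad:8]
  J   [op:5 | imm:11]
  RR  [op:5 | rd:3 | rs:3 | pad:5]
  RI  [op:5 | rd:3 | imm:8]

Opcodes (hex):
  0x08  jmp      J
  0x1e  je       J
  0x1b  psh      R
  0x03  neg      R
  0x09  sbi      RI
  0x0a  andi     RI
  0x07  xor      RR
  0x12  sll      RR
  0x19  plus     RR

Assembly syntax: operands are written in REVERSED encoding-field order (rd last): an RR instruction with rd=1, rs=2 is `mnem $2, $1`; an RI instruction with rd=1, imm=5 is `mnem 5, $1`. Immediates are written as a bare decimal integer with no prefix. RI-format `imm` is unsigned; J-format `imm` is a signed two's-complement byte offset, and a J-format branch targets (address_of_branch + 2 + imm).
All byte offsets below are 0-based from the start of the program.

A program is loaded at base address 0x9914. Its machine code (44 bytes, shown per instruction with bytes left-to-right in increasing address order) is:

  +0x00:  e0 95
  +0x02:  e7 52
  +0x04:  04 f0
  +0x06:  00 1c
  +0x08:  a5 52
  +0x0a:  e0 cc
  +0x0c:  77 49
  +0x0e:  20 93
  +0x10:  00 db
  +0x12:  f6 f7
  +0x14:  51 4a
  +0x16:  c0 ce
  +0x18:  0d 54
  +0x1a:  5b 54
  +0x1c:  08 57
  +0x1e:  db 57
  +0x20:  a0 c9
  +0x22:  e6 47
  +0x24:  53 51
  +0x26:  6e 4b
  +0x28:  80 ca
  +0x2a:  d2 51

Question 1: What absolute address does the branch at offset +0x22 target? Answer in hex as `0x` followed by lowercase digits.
0x991e

@+22  little-endian(e6 47) = 0x47e6
  top 5b → 0x8 → jmp [J]
  [10:0] imm=2022 (s11→-26) = -26
  target = base 0x9914 + off 0x22 + 2 + imm -26 = 0x991e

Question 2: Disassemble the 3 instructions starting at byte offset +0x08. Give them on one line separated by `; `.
off 0x08: read a5 52 as little → 0x52a5
  opcode bits[15:11]=0xa: andi/RI
  rd: (w>>8)&0x7=0x2 → $2
  imm: (w>>0)&0xff=0xa5 → 165
off 0x0a: read e0 cc as little → 0xcce0
  opcode bits[15:11]=0x19: plus/RR
  rd: (w>>8)&0x7=0x4 → $4
  rs: (w>>5)&0x7=0x7 → $7
off 0x0c: read 77 49 as little → 0x4977
  opcode bits[15:11]=0x9: sbi/RI
  rd: (w>>8)&0x7=0x1 → $1
  imm: (w>>0)&0xff=0x77 → 119

andi 165, $2; plus $7, $4; sbi 119, $1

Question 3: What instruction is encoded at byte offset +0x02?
andi 231, $2

+0x02: e7 52 ⇒ word 0x52e7 (little)
  top 5b → 0xa → andi [RI]
  [10:8] rd=2 = $2
  [7:0] imm=231 = 231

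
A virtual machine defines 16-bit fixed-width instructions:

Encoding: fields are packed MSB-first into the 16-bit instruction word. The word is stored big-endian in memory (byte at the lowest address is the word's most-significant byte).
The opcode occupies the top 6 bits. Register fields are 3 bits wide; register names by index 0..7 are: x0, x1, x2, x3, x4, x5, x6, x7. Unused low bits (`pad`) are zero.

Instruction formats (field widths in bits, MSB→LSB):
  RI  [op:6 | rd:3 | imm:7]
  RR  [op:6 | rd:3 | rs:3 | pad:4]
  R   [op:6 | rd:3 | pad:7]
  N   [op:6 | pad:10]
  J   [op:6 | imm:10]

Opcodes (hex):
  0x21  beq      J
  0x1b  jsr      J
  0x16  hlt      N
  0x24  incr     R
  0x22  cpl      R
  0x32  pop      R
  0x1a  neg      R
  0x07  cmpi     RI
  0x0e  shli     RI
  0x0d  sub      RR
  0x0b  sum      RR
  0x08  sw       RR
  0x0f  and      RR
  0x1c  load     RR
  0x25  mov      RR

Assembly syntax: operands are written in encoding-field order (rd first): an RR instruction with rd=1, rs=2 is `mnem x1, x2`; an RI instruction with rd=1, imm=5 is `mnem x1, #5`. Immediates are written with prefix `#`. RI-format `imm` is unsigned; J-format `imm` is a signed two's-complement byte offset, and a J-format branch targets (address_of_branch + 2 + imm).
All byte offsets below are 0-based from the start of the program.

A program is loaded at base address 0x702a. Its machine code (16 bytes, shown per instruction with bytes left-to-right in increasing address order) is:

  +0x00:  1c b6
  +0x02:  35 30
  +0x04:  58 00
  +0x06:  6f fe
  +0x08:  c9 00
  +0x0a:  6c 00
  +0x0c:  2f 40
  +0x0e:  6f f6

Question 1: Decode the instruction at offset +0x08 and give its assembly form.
pop x2

[08] c9 00 → 0xc900
  opcode bits[15:10]=0x32: pop/R
  rd@[9:7]=0x2 ⇒ x2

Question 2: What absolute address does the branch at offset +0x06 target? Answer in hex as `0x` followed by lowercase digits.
off 0x06: read 6f fe as big → 0x6ffe
  top 6b → 0x1b → jsr [J]
  [9:0] imm=1022 (s10→-2) = #-2
  target = base 0x702a + off 0x06 + 2 + imm -2 = 0x7030

0x7030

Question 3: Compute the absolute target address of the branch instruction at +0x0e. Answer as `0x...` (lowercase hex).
0x7030

off 0x0e: read 6f f6 as big → 0x6ff6
  opcode bits[15:10]=0x1b: jsr/J
  imm@[9:0]=0x3f6 (s10→-10) ⇒ #-10
  target = base 0x702a + off 0x0e + 2 + imm -10 = 0x7030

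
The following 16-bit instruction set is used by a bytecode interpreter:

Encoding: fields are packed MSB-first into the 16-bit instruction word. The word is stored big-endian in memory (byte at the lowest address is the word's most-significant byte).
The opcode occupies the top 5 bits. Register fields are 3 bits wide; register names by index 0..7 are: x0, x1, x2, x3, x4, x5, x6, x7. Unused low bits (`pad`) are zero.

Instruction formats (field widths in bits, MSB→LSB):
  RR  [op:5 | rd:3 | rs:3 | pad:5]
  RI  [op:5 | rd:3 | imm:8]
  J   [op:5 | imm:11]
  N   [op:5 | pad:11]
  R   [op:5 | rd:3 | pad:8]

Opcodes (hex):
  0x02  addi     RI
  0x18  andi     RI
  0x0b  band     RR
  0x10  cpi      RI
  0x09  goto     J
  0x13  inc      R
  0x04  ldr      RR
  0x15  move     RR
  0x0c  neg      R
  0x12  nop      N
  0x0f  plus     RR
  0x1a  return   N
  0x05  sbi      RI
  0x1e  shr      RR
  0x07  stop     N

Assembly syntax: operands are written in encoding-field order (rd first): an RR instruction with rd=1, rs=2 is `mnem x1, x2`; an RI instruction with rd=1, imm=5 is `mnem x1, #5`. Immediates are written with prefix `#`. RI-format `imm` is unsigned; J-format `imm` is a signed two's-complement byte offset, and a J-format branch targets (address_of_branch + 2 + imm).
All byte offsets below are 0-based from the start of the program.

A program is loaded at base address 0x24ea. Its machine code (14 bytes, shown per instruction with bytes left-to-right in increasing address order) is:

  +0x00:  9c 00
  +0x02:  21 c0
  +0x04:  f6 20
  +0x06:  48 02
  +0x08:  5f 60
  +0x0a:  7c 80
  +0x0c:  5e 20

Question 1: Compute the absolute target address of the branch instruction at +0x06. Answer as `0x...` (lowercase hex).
0x24f4

+0x06: 48 02 ⇒ word 0x4802 (big)
  opcode bits[15:11]=0x9: goto/J
  imm@[10:0]=0x2 ⇒ #2
  target = base 0x24ea + off 0x06 + 2 + imm 2 = 0x24f4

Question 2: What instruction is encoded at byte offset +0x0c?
off 0x0c: read 5e 20 as big → 0x5e20
  opcode bits[15:11]=0xb: band/RR
  rd: (w>>8)&0x7=0x6 → x6
  rs: (w>>5)&0x7=0x1 → x1

band x6, x1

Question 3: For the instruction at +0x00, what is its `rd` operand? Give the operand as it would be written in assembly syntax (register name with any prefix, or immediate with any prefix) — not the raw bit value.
+0x00: 9c 00 ⇒ word 0x9c00 (big)
  top 5b → 0x13 → inc [R]
  rd: (w>>8)&0x7=0x4 → x4

x4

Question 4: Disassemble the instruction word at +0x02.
[02] 21 c0 → 0x21c0
  opcode bits[15:11]=0x4: ldr/RR
  [10:8] rd=1 = x1
  [7:5] rs=6 = x6

ldr x1, x6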